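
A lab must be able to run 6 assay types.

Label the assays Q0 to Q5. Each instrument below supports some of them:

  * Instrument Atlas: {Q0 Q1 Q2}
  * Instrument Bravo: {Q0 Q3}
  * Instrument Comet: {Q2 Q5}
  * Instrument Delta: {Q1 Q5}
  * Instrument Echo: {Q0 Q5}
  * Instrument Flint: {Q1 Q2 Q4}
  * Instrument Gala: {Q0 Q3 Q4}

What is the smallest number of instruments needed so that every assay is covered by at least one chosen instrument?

Take {Delta, Flint, Gala}. Their union is {Q0, Q1, Q2, Q3, Q4, Q5}, which is all 6 assays.
No 2 of the 7 instruments cover everything (all 21 combinations miss at least one assay), so 3 is optimal.

3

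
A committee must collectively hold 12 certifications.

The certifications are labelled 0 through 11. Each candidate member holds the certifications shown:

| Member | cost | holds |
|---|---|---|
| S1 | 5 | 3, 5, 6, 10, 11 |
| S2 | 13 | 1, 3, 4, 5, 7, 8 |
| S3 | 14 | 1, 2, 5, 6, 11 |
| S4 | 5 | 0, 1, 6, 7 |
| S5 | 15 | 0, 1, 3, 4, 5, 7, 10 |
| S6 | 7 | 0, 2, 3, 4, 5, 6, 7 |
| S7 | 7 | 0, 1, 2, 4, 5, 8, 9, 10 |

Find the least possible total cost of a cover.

17

S1, S4, S7 together cover every certification (S1 ∪ S4 ∪ S7 = {0, 1, 2, 3, 4, 5, 6, 7, 8, 9, 10, 11}); total cost 5 + 5 + 7 = 17.
No covering selection has total cost below 17.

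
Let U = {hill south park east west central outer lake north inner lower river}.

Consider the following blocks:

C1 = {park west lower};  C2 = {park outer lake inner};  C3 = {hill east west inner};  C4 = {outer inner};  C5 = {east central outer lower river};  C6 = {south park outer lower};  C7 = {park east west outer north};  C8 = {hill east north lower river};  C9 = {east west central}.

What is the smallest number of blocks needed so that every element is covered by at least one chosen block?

Take {C2, C6, C8, C9}. Their union is {hill, south, park, east, west, central, outer, lake, north, inner, lower, river}, which is all 12 elements.
No 3 of the 9 blocks cover everything (all 84 combinations miss at least one element), so 4 is optimal.

4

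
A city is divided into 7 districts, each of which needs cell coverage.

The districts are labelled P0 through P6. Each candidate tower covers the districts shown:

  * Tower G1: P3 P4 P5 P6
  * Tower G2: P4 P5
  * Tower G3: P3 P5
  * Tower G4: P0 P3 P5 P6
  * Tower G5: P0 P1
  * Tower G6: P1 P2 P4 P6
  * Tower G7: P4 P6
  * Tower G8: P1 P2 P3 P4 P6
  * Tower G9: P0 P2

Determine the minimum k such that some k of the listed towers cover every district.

G4 and G8 together: G4 ∪ G8 = {P0, P1, P2, P3, P4, P5, P6} — every district is covered.
No single tower has all 7 districts (the largest, G8, has 5), so 2 is optimal.

2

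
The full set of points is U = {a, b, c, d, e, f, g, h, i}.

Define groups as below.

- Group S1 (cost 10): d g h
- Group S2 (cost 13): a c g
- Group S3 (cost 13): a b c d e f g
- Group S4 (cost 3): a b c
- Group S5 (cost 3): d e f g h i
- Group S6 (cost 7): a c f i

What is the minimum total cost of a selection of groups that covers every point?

6

S4, S5 together cover every point (S4 ∪ S5 = {a, b, c, d, e, f, g, h, i}); total cost 3 + 3 = 6.
No covering selection has total cost below 6.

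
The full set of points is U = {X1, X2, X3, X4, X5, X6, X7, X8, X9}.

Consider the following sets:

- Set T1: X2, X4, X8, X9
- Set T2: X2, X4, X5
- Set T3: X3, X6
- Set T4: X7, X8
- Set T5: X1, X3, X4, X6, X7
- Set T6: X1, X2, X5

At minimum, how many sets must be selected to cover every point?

3

T1 and T2 and T5 together: T1 ∪ T2 ∪ T5 = {X1, X2, X3, X4, X5, X6, X7, X8, X9} — every point is covered.
Only T1 contains X9, so T1 is forced; the remaining 5 points need at least 2 more sets (each remaining set adds at most 4) — so at least 3 sets are needed, and 3 is optimal.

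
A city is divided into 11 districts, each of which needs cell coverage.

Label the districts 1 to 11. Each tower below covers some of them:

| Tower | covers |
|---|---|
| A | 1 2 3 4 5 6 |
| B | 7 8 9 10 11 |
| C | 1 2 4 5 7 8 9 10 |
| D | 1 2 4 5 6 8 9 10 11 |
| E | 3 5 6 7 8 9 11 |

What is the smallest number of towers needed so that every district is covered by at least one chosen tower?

Take {C, E}. Their union is {1, 2, 3, 4, 5, 6, 7, 8, 9, 10, 11}, which is all 11 districts.
No single tower has all 11 districts (the largest, D, has 9), so 2 is optimal.

2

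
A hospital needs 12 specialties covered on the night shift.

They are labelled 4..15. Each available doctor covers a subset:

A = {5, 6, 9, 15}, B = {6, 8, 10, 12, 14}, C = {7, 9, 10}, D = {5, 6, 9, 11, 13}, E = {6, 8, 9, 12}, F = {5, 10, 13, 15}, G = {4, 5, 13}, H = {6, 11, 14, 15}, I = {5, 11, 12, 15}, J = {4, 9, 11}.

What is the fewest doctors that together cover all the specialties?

B and C and G and I together: B ∪ C ∪ G ∪ I = {4, 5, 6, 7, 8, 9, 10, 11, 12, 13, 14, 15} — every specialty is covered.
Only C contains 7, so C is forced; the remaining 9 specialties need at least 3 more doctors (each remaining doctor adds at most 4) — so at least 4 doctors are needed, and 4 is optimal.

4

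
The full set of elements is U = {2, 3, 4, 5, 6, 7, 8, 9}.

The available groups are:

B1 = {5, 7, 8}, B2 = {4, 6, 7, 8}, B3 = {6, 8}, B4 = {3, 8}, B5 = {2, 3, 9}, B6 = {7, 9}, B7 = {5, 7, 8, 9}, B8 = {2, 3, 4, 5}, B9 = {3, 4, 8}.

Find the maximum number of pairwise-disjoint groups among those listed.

B3, B6, B8 are pairwise disjoint (B3={6,8}; B6={7,9}; B8={2,3,4,5}).
Every remaining group overlaps one of these, and no 4 of the listed groups are pairwise disjoint, so 3 is the maximum.

3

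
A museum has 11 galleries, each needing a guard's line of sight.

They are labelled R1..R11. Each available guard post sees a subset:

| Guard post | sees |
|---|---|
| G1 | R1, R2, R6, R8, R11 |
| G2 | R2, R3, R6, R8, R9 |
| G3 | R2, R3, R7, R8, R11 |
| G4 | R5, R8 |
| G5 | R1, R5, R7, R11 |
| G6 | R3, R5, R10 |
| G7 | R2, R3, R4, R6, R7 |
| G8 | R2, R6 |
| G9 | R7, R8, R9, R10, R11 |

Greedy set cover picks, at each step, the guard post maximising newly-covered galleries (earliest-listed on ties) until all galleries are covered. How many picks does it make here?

Greedy: pick G1 (covers 5 new) → pick G6 (covers 3 new) → pick G7 (covers 2 new) → pick G2 (covers 1 new). Total picks: 4.
(The true minimum cover uses only 3 guard posts, so greedy is not optimal here.)

4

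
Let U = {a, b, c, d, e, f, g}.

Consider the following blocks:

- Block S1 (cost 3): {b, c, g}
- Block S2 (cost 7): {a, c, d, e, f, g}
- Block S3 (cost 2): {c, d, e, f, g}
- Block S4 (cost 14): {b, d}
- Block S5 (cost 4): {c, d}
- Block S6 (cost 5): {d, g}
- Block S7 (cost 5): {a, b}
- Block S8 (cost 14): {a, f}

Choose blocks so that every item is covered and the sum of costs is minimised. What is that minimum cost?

7

S3, S7 together cover every item (S3 ∪ S7 = {a, b, c, d, e, f, g}); total cost 2 + 5 = 7.
No covering selection has total cost below 7.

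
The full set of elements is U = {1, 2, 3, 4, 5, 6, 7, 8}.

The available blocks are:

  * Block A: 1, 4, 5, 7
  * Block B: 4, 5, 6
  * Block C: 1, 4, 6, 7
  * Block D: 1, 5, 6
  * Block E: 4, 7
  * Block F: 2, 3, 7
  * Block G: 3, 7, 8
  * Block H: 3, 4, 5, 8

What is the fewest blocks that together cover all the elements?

Take {C, F, H}. Their union is {1, 2, 3, 4, 5, 6, 7, 8}, which is all 8 elements.
Only F contains 2, so F is forced; the remaining 5 elements need at least 2 more blocks (each remaining block adds at most 3) — so at least 3 blocks are needed, and 3 is optimal.

3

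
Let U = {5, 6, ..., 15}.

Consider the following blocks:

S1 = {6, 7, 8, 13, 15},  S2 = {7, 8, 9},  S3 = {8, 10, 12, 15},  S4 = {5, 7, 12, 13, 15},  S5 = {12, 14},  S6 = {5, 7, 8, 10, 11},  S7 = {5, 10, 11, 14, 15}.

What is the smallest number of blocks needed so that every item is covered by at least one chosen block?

4

Take {S1, S2, S5, S7}. Their union is {5, 6, 7, 8, 9, 10, 11, 12, 13, 14, 15}, which is all 11 items.
No 3 of the 7 blocks cover everything (all 35 combinations miss at least one item), so 4 is optimal.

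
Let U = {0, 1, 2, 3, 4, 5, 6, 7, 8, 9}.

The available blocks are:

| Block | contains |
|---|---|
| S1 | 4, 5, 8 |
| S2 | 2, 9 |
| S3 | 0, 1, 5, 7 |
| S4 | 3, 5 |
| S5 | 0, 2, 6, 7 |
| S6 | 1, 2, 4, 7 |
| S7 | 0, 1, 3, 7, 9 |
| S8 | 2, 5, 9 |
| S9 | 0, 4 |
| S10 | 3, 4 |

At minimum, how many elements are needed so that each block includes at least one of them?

4

H = {0, 2, 3, 4} meets every block (each contains at least one member of H), and |H| = 4.
No choice of 3 elements meets every block, so 4 is the minimum.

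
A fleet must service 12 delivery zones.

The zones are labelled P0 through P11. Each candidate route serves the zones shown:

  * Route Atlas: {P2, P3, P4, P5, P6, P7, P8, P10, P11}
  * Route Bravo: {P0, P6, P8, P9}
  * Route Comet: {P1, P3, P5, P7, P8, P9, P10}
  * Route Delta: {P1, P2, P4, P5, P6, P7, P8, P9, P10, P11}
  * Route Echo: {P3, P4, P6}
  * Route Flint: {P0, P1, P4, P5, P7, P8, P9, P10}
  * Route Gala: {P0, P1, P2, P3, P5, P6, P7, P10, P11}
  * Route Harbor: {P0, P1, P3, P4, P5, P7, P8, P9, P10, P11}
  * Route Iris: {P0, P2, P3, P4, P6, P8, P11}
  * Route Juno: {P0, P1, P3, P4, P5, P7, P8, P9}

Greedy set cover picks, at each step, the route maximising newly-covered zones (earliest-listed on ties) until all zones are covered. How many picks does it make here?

Greedy: pick Delta (covers 10 new) → pick Gala (covers 2 new). Total picks: 2.

2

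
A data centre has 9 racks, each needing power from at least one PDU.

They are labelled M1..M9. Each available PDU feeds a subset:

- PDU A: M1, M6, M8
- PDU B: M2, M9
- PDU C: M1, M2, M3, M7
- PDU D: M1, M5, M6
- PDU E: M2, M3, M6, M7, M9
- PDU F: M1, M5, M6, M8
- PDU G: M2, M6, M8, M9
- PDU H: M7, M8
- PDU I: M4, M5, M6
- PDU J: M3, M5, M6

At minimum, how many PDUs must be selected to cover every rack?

3

Take {A, E, I}. Their union is {M1, M2, M3, M4, M5, M6, M7, M8, M9}, which is all 9 racks.
Only I contains M4, so I is forced; the remaining 6 racks need at least 2 more PDUs (each remaining PDU adds at most 4) — so at least 3 PDUs are needed, and 3 is optimal.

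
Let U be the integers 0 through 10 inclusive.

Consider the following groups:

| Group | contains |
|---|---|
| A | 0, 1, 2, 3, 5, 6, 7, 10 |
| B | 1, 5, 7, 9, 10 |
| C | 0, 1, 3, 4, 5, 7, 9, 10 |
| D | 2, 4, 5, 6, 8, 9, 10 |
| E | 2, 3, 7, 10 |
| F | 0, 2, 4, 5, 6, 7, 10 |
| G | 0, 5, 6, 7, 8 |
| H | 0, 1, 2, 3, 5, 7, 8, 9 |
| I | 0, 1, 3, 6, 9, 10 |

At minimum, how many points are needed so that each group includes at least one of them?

The 2 points {8, 10} hit every group.
No single point lies in every group, so at least 2 are needed and 2 is optimal.

2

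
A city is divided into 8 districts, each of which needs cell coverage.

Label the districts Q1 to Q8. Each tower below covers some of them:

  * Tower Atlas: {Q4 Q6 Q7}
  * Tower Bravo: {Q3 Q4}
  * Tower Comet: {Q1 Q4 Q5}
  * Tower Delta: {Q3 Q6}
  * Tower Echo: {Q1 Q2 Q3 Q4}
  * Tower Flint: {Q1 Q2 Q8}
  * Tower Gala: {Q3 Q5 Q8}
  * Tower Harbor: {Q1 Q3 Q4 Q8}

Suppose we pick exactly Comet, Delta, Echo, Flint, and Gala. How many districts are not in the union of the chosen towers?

1

Union of Comet, Delta, Echo, Flint, Gala = {Q1, Q2, Q3, Q4, Q5, Q6, Q8}.
Not covered: Q7 — 1 district.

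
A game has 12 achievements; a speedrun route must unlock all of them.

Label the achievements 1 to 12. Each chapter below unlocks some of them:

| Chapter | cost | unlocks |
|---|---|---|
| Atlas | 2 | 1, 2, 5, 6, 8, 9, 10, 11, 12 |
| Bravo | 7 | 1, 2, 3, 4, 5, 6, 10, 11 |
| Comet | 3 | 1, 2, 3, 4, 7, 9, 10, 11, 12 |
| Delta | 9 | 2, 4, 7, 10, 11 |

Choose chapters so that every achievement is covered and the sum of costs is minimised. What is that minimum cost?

5

Atlas, Comet together cover every achievement (Atlas ∪ Comet = {1, 2, 3, 4, 5, 6, 7, 8, 9, 10, 11, 12}); total cost 2 + 3 = 5.
No covering selection has total cost below 5.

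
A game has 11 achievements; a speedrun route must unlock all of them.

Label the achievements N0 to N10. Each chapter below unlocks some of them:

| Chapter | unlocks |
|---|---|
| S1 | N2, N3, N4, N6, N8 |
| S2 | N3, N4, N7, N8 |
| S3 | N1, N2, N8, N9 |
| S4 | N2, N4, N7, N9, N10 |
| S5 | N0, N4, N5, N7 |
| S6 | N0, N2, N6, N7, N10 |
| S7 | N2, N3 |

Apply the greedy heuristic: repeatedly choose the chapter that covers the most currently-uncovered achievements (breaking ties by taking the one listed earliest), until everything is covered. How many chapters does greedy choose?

Greedy: pick S1 (covers 5 new) → pick S4 (covers 3 new) → pick S5 (covers 2 new) → pick S3 (covers 1 new). Total picks: 4.

4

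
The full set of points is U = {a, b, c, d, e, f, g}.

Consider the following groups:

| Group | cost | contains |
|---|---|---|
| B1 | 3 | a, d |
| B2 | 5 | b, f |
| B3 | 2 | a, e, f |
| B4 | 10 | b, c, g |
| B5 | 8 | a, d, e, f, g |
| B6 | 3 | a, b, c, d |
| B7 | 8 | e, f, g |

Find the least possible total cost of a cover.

11

B6, B7 together cover every point (B6 ∪ B7 = {a, b, c, d, e, f, g}); total cost 3 + 8 = 11.
The greedy pick B3, B6, B5 costs 13; no covering selection beats 11.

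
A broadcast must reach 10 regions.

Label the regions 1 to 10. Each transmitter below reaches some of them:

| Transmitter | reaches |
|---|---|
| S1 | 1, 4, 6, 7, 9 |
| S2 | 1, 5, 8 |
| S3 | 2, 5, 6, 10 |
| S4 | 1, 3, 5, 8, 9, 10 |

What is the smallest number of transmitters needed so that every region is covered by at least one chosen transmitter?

S1 and S3 and S4 together: S1 ∪ S3 ∪ S4 = {1, 2, 3, 4, 5, 6, 7, 8, 9, 10} — every region is covered.
Only S3 contains 2, so S3 is forced; the remaining 6 regions need at least 2 more transmitters (each remaining transmitter adds at most 4) — so at least 3 transmitters are needed, and 3 is optimal.

3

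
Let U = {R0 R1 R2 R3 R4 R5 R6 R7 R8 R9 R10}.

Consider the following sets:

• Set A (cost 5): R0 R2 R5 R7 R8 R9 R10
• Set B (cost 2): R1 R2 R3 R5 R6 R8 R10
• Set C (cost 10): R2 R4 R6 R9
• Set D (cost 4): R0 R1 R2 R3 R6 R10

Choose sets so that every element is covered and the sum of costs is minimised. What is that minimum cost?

A, B, C together cover every element (A ∪ B ∪ C = {R0, R1, R2, R3, R4, R5, R6, R7, R8, R9, R10}); total cost 5 + 2 + 10 = 17.
No covering selection has total cost below 17.

17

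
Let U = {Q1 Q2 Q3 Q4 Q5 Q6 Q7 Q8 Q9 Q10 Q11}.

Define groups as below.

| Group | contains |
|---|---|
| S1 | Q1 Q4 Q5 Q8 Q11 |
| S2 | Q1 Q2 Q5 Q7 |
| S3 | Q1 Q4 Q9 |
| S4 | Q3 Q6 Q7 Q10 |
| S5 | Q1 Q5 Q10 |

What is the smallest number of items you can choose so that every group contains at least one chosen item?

2

The 2 items {Q1, Q3} hit every group.
The groups S1, S4 are pairwise disjoint, so any hitting set needs a separate item for each — at least 2. Hence 2 is optimal.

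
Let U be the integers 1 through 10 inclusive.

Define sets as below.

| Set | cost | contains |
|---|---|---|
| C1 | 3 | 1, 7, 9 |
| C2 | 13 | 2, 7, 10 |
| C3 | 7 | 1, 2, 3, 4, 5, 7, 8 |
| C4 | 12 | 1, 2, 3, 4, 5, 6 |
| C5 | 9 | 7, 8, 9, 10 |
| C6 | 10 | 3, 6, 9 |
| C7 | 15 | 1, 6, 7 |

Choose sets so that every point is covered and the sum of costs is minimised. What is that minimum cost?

21

C4, C5 together cover every point (C4 ∪ C5 = {1, 2, 3, 4, 5, 6, 7, 8, 9, 10}); total cost 12 + 9 = 21.
The greedy pick C1, C3, C5, C6 costs 29; no covering selection beats 21.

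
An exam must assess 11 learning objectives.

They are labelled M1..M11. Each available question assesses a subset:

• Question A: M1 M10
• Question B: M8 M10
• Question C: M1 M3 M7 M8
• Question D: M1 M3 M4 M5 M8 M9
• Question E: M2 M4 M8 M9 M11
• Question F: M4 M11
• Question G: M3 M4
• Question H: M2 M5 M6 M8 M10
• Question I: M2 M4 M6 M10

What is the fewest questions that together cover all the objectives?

3

C and E and H together: C ∪ E ∪ H = {M1, M2, M3, M4, M5, M6, M7, M8, M9, M10, M11} — every objective is covered.
Only C contains M7, so C is forced; the remaining 7 objectives need at least 2 more questions (each remaining question adds at most 4) — so at least 3 questions are needed, and 3 is optimal.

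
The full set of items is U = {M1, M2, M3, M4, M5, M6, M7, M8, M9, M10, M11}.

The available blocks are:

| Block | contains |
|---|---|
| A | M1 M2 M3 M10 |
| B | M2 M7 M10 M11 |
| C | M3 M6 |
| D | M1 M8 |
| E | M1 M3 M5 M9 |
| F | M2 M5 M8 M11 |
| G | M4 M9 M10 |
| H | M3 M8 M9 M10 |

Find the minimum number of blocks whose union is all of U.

A and B and C and F and G together: A ∪ B ∪ C ∪ F ∪ G = {M1, M2, M3, M4, M5, M6, M7, M8, M9, M10, M11} — every item is covered.
No 4 of the 8 blocks cover everything (all 70 combinations miss at least one item), so 5 is optimal.

5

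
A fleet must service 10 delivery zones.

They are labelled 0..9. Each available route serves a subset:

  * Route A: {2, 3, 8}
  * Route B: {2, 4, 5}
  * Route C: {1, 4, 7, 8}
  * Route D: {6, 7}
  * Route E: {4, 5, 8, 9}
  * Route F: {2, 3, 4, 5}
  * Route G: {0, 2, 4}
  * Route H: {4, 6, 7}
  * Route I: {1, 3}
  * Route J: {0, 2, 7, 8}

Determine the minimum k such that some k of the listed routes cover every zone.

4

D and E and G and I together: D ∪ E ∪ G ∪ I = {0, 1, 2, 3, 4, 5, 6, 7, 8, 9} — every zone is covered.
No 3 of the 10 routes cover everything (all 120 combinations miss at least one zone), so 4 is optimal.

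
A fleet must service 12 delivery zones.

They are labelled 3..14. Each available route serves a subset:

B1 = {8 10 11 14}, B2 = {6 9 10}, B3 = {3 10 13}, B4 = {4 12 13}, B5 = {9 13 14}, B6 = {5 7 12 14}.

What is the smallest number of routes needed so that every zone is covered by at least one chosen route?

5

B1 and B2 and B3 and B4 and B6 together: B1 ∪ B2 ∪ B3 ∪ B4 ∪ B6 = {3, 4, 5, 6, 7, 8, 9, 10, 11, 12, 13, 14} — every zone is covered.
No 4 of the 6 routes cover everything (all 15 combinations miss at least one zone), so 5 is optimal.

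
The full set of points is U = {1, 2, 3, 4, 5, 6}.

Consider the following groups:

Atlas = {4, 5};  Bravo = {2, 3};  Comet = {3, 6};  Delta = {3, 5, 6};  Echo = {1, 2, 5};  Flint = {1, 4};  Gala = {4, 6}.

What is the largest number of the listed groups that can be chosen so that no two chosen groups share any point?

Atlas, Comet are pairwise disjoint (Atlas={4,5}; Comet={3,6}).
Every remaining group overlaps one of these, and no 3 of the listed groups are pairwise disjoint, so 2 is the maximum.

2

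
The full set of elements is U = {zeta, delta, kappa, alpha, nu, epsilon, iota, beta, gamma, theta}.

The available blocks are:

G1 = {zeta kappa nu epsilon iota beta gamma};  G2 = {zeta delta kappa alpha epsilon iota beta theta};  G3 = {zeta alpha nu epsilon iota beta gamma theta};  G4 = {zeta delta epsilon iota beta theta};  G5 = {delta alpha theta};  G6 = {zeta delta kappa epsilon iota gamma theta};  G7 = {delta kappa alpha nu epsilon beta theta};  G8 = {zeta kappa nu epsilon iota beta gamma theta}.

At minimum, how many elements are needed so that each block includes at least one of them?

2

H = {delta, nu} meets every block (each contains at least one member of H), and |H| = 2.
The blocks G1, G5 are pairwise disjoint, so any hitting set needs a separate element for each — at least 2. Hence 2 is optimal.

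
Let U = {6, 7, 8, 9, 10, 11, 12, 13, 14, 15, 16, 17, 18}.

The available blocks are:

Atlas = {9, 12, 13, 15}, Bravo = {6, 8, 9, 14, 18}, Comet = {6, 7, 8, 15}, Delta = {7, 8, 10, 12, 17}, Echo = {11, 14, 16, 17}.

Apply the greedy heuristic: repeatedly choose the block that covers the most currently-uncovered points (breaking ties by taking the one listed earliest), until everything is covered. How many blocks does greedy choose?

4

Greedy: pick Bravo (covers 5 new) → pick Delta (covers 4 new) → pick Atlas (covers 2 new) → pick Echo (covers 2 new). Total picks: 4.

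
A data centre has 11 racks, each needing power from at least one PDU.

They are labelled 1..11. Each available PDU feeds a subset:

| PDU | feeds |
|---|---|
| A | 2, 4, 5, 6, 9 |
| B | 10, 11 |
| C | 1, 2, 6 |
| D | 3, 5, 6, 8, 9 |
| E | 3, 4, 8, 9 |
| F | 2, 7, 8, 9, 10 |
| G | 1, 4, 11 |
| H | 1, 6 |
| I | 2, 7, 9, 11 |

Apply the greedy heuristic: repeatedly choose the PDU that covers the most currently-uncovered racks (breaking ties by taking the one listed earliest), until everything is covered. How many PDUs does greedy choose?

Greedy: pick A (covers 5 new) → pick F (covers 3 new) → pick G (covers 2 new) → pick D (covers 1 new). Total picks: 4.
(The true minimum cover uses only 3 PDUs, so greedy is not optimal here.)

4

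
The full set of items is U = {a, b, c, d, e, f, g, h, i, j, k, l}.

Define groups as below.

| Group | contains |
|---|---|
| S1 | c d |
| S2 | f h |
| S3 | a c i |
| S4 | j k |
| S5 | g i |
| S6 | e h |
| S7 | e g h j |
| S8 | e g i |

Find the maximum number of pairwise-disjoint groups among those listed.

4

S1, S2, S4, S5 are pairwise disjoint (S1={c,d}; S2={f,h}; S4={j,k}; S5={g,i}).
Every remaining group overlaps one of these, and no 5 of the listed groups are pairwise disjoint, so 4 is the maximum.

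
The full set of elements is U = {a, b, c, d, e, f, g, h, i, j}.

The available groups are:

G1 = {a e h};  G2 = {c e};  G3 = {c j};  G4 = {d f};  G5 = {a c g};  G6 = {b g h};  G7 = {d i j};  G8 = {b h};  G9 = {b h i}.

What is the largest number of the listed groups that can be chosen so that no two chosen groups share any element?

G2, G4, G8 are pairwise disjoint (G2={c,e}; G4={d,f}; G8={b,h}).
Every remaining group overlaps one of these, and no 4 of the listed groups are pairwise disjoint, so 3 is the maximum.

3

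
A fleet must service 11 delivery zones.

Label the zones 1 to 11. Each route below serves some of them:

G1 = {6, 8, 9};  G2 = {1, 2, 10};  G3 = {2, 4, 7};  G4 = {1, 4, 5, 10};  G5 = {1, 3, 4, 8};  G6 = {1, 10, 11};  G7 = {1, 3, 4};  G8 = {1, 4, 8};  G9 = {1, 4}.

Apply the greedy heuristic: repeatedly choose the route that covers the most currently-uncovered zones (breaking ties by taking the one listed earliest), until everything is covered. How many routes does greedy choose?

Greedy: pick G4 (covers 4 new) → pick G1 (covers 3 new) → pick G3 (covers 2 new) → pick G5 (covers 1 new) → pick G6 (covers 1 new). Total picks: 5.

5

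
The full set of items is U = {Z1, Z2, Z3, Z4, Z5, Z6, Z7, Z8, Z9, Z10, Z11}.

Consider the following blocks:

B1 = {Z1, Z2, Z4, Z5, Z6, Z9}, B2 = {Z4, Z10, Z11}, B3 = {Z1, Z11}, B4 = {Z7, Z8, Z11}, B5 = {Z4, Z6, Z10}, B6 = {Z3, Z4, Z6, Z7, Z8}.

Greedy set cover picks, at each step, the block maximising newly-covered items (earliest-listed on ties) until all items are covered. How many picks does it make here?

Greedy: pick B1 (covers 6 new) → pick B4 (covers 3 new) → pick B2 (covers 1 new) → pick B6 (covers 1 new). Total picks: 4.
(The true minimum cover uses only 3 blocks, so greedy is not optimal here.)

4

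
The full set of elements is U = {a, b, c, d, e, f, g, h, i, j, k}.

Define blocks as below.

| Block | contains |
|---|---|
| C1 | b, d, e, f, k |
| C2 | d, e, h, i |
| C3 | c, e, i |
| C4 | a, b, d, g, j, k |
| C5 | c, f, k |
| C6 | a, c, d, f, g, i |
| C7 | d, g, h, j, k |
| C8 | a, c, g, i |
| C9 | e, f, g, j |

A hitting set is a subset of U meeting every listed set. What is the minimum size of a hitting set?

3

The 3 elements {e, f, g} hit every block.
No choice of 2 elements meets every block, so 3 is the minimum.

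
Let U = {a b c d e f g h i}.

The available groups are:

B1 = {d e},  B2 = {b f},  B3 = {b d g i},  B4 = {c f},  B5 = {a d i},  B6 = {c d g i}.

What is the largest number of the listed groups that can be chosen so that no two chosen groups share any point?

2

B2, B5 are pairwise disjoint (B2={b,f}; B5={a,d,i}).
Every remaining group overlaps one of these, and no 3 of the listed groups are pairwise disjoint, so 2 is the maximum.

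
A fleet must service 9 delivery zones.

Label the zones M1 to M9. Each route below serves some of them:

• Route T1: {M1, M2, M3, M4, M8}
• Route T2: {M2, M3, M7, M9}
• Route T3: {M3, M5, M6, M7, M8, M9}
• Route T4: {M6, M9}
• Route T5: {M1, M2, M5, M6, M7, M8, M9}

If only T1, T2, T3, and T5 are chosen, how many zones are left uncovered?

Union of T1, T2, T3, T5 = {M1, M2, M3, M4, M5, M6, M7, M8, M9} — that's every zone, so 0 are uncovered.

0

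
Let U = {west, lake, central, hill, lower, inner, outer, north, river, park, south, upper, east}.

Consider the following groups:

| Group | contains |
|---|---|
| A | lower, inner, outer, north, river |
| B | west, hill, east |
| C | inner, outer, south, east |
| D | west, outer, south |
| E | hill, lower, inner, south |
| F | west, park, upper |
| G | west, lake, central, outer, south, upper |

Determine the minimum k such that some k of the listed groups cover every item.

4

A and B and F and G together: A ∪ B ∪ F ∪ G = {west, lake, central, hill, lower, inner, outer, north, river, park, south, upper, east} — every item is covered.
No 3 of the 7 groups cover everything (all 35 combinations miss at least one item), so 4 is optimal.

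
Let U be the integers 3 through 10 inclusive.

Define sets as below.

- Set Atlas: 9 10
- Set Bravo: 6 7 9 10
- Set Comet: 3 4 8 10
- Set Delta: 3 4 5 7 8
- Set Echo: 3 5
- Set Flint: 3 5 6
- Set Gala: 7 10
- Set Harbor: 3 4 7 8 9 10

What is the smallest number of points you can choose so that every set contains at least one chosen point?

Take H = {3, 10}. Each listed set contains at least one of these, so H is a hitting set of size 2.
The sets Atlas, Delta are pairwise disjoint, so any hitting set needs a separate point for each — at least 2. Hence 2 is optimal.

2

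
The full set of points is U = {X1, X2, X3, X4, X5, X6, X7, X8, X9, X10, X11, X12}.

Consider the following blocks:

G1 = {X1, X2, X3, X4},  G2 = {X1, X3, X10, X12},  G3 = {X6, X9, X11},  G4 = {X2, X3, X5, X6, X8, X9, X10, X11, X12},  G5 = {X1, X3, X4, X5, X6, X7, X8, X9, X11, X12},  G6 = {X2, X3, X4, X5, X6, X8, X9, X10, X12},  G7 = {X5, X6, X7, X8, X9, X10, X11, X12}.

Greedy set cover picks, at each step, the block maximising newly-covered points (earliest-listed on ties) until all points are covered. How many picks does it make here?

Greedy: pick G5 (covers 10 new) → pick G4 (covers 2 new). Total picks: 2.

2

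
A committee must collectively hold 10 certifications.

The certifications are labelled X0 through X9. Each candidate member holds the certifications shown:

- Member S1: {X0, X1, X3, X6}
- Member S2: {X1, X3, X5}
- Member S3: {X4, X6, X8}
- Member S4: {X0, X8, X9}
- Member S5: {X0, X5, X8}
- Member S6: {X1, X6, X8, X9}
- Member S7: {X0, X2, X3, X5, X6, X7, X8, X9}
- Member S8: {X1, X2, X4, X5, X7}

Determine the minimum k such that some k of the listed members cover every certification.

2

S7 and S8 together: S7 ∪ S8 = {X0, X1, X2, X3, X4, X5, X6, X7, X8, X9} — every certification is covered.
No single member has all 10 certifications (the largest, S7, has 8), so 2 is optimal.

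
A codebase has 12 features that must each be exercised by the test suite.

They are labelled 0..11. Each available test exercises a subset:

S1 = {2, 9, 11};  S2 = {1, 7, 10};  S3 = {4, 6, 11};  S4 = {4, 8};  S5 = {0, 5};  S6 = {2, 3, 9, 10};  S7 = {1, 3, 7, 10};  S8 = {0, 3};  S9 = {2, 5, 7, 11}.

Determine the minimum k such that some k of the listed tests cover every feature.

S2 and S3 and S4 and S5 and S6 together: S2 ∪ S3 ∪ S4 ∪ S5 ∪ S6 = {0, 1, 2, 3, 4, 5, 6, 7, 8, 9, 10, 11} — every feature is covered.
No 4 of the 9 tests cover everything (all 126 combinations miss at least one feature), so 5 is optimal.

5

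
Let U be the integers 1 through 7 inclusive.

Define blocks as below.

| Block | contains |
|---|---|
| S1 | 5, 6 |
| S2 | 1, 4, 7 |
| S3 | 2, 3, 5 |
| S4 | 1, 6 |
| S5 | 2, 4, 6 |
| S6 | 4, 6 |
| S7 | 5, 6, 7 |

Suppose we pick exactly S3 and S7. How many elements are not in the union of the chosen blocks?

2

Union of S3, S7 = {2, 3, 5, 6, 7}.
Not covered: 1, 4 — 2 elements.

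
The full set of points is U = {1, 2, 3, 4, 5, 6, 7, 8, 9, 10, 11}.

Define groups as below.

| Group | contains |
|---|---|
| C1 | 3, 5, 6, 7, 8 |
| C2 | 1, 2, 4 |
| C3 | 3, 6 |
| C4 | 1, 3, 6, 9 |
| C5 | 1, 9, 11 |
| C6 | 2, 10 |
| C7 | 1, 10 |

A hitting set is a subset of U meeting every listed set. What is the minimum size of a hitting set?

H = {1, 6, 10} meets every group (each contains at least one member of H), and |H| = 3.
The groups C3, C5, C6 are pairwise disjoint, so any hitting set needs a separate point for each — at least 3. Hence 3 is optimal.

3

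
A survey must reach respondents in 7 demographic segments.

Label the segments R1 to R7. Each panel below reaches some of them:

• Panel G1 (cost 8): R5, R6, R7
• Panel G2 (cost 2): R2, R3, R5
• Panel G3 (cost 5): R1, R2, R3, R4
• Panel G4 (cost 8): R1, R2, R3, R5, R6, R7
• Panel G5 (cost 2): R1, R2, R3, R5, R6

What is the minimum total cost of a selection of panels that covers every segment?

13

G3, G4 together cover every segment (G3 ∪ G4 = {R1, R2, R3, R4, R5, R6, R7}); total cost 5 + 8 = 13.
The greedy pick G5, G3, G1 costs 15; no covering selection beats 13.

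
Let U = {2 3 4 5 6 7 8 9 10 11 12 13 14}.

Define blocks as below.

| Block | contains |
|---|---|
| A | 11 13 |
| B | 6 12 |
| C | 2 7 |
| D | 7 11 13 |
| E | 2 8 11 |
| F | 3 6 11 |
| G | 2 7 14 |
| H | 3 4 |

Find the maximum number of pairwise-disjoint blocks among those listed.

4

A, B, C, H are pairwise disjoint (A={11,13}; B={6,12}; C={2,7}; H={3,4}).
Every remaining block overlaps one of these, and no 5 of the listed blocks are pairwise disjoint, so 4 is the maximum.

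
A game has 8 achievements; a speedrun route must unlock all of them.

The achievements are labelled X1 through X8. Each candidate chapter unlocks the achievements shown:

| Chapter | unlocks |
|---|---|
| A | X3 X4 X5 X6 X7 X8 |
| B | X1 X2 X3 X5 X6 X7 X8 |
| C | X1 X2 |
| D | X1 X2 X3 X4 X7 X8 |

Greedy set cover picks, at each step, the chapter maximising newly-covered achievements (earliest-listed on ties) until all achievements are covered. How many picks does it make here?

Greedy: pick B (covers 7 new) → pick A (covers 1 new). Total picks: 2.

2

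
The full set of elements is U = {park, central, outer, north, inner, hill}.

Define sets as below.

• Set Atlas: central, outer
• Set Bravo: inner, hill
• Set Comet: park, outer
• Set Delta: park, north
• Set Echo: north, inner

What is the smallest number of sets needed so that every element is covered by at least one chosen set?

3

Atlas and Bravo and Delta together: Atlas ∪ Bravo ∪ Delta = {park, central, outer, north, inner, hill} — every element is covered.
Each set has at most 2 elements, and 2·2 = 4 < 6 — so at least 3 sets are needed, and 3 is optimal.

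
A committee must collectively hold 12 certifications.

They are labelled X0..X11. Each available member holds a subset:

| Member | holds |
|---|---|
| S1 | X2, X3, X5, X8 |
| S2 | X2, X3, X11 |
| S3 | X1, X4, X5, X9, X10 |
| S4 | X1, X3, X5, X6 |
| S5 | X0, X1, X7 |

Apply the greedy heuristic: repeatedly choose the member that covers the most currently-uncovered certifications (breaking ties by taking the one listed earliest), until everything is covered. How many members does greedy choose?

Greedy: pick S3 (covers 5 new) → pick S1 (covers 3 new) → pick S5 (covers 2 new) → pick S2 (covers 1 new) → pick S4 (covers 1 new). Total picks: 5.

5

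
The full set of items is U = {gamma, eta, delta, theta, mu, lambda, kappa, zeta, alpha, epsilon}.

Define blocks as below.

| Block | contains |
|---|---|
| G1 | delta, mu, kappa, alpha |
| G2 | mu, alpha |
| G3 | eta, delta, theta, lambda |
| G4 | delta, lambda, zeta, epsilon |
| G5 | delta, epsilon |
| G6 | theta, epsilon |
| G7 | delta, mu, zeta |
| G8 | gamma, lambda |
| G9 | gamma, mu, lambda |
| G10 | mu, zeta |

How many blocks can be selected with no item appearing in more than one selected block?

G5, G8, G10 are pairwise disjoint (G5={delta,epsilon}; G8={gamma,lambda}; G10={mu,zeta}).
Every remaining block overlaps one of these, and no 4 of the listed blocks are pairwise disjoint, so 3 is the maximum.

3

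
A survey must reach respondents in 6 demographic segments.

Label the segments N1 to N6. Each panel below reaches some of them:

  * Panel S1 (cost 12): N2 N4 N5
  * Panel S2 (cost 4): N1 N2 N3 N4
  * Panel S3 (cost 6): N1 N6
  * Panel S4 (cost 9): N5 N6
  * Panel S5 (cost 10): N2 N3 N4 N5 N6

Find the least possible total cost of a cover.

S2, S4 together cover every segment (S2 ∪ S4 = {N1, N2, N3, N4, N5, N6}); total cost 4 + 9 = 13.
No covering selection has total cost below 13.

13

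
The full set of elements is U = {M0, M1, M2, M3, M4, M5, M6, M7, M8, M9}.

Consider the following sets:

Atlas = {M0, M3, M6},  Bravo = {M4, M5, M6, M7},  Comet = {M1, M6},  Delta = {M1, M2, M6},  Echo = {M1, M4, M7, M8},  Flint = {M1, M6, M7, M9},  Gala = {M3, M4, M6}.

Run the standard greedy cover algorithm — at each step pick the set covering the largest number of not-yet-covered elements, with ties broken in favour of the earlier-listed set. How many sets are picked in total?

Greedy: pick Bravo (covers 4 new) → pick Atlas (covers 2 new) → pick Delta (covers 2 new) → pick Echo (covers 1 new) → pick Flint (covers 1 new). Total picks: 5.

5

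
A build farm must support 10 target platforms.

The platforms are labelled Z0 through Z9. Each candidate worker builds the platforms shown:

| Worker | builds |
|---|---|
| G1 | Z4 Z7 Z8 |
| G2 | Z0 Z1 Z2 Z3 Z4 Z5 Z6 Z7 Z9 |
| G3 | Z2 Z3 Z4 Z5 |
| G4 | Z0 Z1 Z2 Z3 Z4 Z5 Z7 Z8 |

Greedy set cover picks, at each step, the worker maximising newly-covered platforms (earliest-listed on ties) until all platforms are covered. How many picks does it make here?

Greedy: pick G2 (covers 9 new) → pick G1 (covers 1 new). Total picks: 2.

2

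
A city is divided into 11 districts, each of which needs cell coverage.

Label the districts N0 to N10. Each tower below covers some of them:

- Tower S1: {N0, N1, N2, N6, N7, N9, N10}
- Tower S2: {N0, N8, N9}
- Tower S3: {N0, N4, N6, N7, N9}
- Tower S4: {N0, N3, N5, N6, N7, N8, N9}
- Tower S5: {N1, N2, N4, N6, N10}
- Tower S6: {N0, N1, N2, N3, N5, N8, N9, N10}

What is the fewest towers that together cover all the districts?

Take {S3, S6}. Their union is {N0, N1, N2, N3, N4, N5, N6, N7, N8, N9, N10}, which is all 11 districts.
No single tower has all 11 districts (the largest, S6, has 8), so 2 is optimal.

2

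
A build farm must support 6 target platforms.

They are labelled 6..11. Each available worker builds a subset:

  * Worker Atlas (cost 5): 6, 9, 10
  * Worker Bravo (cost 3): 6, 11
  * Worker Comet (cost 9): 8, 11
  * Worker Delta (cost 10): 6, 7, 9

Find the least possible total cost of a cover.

24

Atlas, Comet, Delta together cover every platform (Atlas ∪ Comet ∪ Delta = {6, 7, 8, 9, 10, 11}); total cost 5 + 9 + 10 = 24.
The greedy pick Bravo, Atlas, Comet, Delta costs 27; no covering selection beats 24.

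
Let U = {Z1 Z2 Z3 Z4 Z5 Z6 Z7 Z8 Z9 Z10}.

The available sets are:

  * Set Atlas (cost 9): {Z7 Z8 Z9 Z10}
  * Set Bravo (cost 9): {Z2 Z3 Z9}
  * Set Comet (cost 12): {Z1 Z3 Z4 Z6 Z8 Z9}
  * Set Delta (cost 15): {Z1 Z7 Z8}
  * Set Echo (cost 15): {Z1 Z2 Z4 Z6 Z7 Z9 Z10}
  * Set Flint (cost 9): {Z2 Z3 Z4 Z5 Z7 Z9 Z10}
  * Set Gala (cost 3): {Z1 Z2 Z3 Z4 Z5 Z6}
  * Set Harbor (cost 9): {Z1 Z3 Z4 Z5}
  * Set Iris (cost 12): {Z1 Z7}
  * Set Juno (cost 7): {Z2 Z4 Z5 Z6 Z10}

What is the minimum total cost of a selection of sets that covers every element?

Atlas, Gala together cover every element (Atlas ∪ Gala = {Z1, Z2, Z3, Z4, Z5, Z6, Z7, Z8, Z9, Z10}); total cost 9 + 3 = 12.
No covering selection has total cost below 12.

12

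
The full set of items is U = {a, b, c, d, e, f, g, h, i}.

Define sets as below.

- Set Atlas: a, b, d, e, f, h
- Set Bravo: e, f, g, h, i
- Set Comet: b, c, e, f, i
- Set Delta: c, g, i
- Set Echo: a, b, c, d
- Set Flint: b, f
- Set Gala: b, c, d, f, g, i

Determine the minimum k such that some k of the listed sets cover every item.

Bravo and Echo together: Bravo ∪ Echo = {a, b, c, d, e, f, g, h, i} — every item is covered.
No single set has all 9 items (the largest, Atlas, has 6), so 2 is optimal.

2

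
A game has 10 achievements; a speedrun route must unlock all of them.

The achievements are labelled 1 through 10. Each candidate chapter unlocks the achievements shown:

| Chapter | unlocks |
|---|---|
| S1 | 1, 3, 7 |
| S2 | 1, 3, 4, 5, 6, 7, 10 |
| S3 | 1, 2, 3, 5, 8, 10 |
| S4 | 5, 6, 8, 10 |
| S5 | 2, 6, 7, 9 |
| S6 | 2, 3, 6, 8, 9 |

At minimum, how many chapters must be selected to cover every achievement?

2

S2 and S6 together: S2 ∪ S6 = {1, 2, 3, 4, 5, 6, 7, 8, 9, 10} — every achievement is covered.
No single chapter has all 10 achievements (the largest, S2, has 7), so 2 is optimal.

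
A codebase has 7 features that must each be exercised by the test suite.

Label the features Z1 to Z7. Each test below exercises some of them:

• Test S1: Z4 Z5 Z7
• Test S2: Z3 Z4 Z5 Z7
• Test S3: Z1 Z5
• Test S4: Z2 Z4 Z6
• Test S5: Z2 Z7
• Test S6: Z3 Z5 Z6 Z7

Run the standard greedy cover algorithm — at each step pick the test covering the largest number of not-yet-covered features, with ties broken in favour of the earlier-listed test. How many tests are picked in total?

3

Greedy: pick S2 (covers 4 new) → pick S4 (covers 2 new) → pick S3 (covers 1 new). Total picks: 3.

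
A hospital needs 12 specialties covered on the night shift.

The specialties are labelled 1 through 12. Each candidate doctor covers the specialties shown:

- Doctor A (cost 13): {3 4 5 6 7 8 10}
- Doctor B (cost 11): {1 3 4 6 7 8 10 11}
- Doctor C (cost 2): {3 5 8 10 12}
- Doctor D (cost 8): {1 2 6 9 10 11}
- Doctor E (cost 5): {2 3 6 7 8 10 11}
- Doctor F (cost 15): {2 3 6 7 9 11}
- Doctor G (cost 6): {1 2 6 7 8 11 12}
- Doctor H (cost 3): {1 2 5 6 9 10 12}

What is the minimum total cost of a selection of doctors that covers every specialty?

14

B, H together cover every specialty (B ∪ H = {1, 2, 3, 4, 5, 6, 7, 8, 9, 10, 11, 12}); total cost 11 + 3 = 14.
The greedy pick C, H, E, B costs 21; no covering selection beats 14.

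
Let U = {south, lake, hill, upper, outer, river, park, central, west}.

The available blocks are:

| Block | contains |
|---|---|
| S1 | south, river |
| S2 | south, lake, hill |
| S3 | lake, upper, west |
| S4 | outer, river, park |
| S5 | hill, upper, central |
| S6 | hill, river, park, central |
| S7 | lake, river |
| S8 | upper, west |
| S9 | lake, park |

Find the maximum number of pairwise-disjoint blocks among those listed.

S1, S5, S9 are pairwise disjoint (S1={south,river}; S5={hill,upper,central}; S9={lake,park}).
Every remaining block overlaps one of these, and no 4 of the listed blocks are pairwise disjoint, so 3 is the maximum.

3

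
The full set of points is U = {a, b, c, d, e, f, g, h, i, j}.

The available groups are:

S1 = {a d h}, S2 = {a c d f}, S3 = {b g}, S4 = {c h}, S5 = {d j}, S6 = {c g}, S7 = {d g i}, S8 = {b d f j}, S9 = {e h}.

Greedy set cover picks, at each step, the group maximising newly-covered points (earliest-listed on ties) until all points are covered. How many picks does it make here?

Greedy: pick S2 (covers 4 new) → pick S3 (covers 2 new) → pick S9 (covers 2 new) → pick S5 (covers 1 new) → pick S7 (covers 1 new). Total picks: 5.
(The true minimum cover uses only 4 groups, so greedy is not optimal here.)

5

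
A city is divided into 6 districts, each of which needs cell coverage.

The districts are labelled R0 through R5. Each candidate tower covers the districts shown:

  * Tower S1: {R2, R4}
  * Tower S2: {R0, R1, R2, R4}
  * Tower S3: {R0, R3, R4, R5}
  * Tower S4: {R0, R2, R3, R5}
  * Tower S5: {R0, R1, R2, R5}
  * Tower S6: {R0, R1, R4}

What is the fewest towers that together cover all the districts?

2

Take {S3, S5}. Their union is {R0, R1, R2, R3, R4, R5}, which is all 6 districts.
No single tower has all 6 districts (the largest, S2, has 4), so 2 is optimal.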